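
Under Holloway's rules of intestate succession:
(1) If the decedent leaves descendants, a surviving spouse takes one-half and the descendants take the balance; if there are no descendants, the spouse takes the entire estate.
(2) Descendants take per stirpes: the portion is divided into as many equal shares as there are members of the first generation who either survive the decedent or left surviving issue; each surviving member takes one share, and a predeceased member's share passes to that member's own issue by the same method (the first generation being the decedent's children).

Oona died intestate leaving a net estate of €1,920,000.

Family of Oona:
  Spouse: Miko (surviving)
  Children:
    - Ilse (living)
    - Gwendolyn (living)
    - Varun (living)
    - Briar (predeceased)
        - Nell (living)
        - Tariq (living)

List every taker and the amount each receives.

Miko takes one-half of €1,920,000 = €960,000. The remaining €960,000 passes to the descendants.
The descendants' portion (€960,000) is divided into 4 shares of €240,000: Ilse, Gwendolyn, and Varun each take €240,000; Briar's €240,000 share passes to Briar's issue.
Briar's share (€240,000) is divided into 2 shares of €120,000: Nell and Tariq each take €120,000.

Miko: €960,000; Ilse: €240,000; Gwendolyn: €240,000; Varun: €240,000; Nell: €120,000; Tariq: €120,000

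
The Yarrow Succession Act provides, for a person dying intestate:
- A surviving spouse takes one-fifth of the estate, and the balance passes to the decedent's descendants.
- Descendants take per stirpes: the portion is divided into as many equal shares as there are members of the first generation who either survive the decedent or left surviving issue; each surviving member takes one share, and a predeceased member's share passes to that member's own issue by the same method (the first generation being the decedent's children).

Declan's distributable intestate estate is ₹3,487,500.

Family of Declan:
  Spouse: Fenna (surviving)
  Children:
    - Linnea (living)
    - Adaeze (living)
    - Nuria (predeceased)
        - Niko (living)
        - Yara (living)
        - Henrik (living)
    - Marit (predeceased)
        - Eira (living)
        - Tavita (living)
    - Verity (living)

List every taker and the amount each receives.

Fenna takes one-fifth of ₹3,487,500 = ₹697,500. The remaining ₹2,790,000 passes to the descendants.
The descendants' portion (₹2,790,000) is divided into 5 shares of ₹558,000: Linnea, Adaeze, and Verity each take ₹558,000; Nuria's ₹558,000 share passes to Nuria's issue; Marit's ₹558,000 share passes to Marit's issue.
Nuria's share (₹558,000) is divided into 3 shares of ₹186,000: Niko, Yara, and Henrik each take ₹186,000.
Marit's share (₹558,000) is divided into 2 shares of ₹279,000: Eira and Tavita each take ₹279,000.

Fenna: ₹697,500; Linnea: ₹558,000; Adaeze: ₹558,000; Niko: ₹186,000; Yara: ₹186,000; Henrik: ₹186,000; Eira: ₹279,000; Tavita: ₹279,000; Verity: ₹558,000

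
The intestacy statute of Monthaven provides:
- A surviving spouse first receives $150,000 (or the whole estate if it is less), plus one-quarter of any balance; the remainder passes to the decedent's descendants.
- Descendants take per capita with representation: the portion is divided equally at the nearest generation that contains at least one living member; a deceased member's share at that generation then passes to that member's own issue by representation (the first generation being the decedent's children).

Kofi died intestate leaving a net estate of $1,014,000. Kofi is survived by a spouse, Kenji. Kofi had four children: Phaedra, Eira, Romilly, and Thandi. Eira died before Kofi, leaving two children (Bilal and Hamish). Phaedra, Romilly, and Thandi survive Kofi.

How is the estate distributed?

Kenji first takes $150,000, leaving a balance of $864,000. Kenji then takes one-quarter of the balance ($216,000), for a total of $366,000. The remaining $648,000 passes to the descendants.
The descendants' portion ($648,000) is divided into 4 shares of $162,000: Phaedra, Romilly, and Thandi each take $162,000; Eira's $162,000 share passes to Eira's issue.
Eira's share ($162,000) is divided into 2 shares of $81,000: Bilal and Hamish each take $81,000.

Kenji: $366,000; Phaedra: $162,000; Bilal: $81,000; Hamish: $81,000; Romilly: $162,000; Thandi: $162,000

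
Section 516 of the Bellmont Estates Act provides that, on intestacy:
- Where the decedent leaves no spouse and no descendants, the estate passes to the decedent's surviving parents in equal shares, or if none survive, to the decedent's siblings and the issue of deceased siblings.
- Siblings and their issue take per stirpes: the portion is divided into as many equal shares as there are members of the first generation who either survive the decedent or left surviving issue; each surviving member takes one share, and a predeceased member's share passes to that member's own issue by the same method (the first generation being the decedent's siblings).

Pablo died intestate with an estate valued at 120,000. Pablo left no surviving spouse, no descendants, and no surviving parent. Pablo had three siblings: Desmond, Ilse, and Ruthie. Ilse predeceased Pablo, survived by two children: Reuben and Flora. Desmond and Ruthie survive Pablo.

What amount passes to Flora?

The entire 120,000 passes to the siblings and their issue.
That amount (120,000) is divided into 3 shares of 40,000: Desmond and Ruthie each take 40,000; Ilse's 40,000 share passes to Ilse's issue.
Ilse's share (40,000) is divided into 2 shares of 20,000: Reuben and Flora each take 20,000.

Flora receives 20,000.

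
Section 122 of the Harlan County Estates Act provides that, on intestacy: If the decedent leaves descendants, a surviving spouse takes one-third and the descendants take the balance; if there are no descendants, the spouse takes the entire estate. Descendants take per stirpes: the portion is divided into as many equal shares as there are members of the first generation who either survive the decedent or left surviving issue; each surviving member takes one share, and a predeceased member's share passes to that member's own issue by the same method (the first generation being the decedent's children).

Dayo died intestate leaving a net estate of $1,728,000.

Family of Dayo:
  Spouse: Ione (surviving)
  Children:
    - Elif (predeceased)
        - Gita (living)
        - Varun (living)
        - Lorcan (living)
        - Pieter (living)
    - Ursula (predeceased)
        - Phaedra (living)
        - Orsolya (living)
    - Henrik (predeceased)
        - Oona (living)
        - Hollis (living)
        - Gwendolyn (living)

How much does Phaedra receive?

Phaedra receives $192,000.

Ione takes one-third of $1,728,000 = $576,000. The remaining $1,152,000 passes to the descendants.
The descendants' portion ($1,152,000) is divided into 3 shares of $384,000: Elif's $384,000 share passes to Elif's issue; Ursula's $384,000 share passes to Ursula's issue; Henrik's $384,000 share passes to Henrik's issue.
Elif's share ($384,000) is divided into 4 shares of $96,000: Gita, Varun, Lorcan, and Pieter each take $96,000.
Ursula's share ($384,000) is divided into 2 shares of $192,000: Phaedra and Orsolya each take $192,000.
Henrik's share ($384,000) is divided into 3 shares of $128,000: Oona, Hollis, and Gwendolyn each take $128,000.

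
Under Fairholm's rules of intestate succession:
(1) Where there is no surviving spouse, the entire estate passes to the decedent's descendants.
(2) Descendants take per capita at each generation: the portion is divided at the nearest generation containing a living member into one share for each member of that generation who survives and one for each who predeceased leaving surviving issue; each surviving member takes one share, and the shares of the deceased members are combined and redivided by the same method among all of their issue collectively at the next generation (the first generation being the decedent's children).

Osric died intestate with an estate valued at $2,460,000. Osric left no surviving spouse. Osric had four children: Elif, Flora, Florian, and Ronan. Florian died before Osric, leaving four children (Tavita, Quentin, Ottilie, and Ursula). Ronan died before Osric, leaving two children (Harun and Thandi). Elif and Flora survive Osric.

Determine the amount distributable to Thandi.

The entire $2,460,000 passes to the descendants.
That amount ($2,460,000) is divided at the children's generation into 4 shares of $615,000. Elif and Flora each take $615,000. The 2 shares of the deceased (Florian and Ronan) are combined into a pool of $1,230,000.
That pool ($1,230,000) is divided at the grandchildren's generation equally among Tavita, Quentin, Ottilie, Ursula, Harun, and Thandi: $205,000 each.

Thandi receives $205,000.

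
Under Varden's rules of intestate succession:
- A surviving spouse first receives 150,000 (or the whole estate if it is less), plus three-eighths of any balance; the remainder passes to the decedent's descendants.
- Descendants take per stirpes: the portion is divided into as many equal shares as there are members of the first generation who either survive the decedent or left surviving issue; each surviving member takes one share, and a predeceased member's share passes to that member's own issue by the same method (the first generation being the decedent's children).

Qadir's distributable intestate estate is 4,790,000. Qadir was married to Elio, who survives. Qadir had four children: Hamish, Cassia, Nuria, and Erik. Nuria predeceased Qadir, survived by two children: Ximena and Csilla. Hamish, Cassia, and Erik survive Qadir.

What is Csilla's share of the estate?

Csilla receives 362,500.

Elio first takes 150,000, leaving a balance of 4,640,000. Elio then takes three-eighths of the balance (1,740,000), for a total of 1,890,000. The remaining 2,900,000 passes to the descendants.
The descendants' portion (2,900,000) is divided into 4 shares of 725,000: Hamish, Cassia, and Erik each take 725,000; Nuria's 725,000 share passes to Nuria's issue.
Nuria's share (725,000) is divided into 2 shares of 362,500: Ximena and Csilla each take 362,500.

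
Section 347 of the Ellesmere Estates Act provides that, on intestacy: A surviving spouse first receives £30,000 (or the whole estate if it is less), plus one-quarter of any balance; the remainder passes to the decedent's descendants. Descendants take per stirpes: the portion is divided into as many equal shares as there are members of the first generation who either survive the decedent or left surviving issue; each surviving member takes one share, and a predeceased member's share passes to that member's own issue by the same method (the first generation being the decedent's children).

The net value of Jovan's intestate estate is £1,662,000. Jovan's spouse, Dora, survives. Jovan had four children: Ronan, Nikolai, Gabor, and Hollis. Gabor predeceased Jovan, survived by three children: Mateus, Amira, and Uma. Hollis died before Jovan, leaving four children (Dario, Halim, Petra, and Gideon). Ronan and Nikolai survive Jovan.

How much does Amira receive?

Dora first takes £30,000, leaving a balance of £1,632,000. Dora then takes one-quarter of the balance (£408,000), for a total of £438,000. The remaining £1,224,000 passes to the descendants.
The descendants' portion (£1,224,000) is divided into 4 shares of £306,000: Ronan and Nikolai each take £306,000; Gabor's £306,000 share passes to Gabor's issue; Hollis's £306,000 share passes to Hollis's issue.
Gabor's share (£306,000) is divided into 3 shares of £102,000: Mateus, Amira, and Uma each take £102,000.
Hollis's share (£306,000) is divided into 4 shares of £76,500: Dario, Halim, Petra, and Gideon each take £76,500.

Amira receives £102,000.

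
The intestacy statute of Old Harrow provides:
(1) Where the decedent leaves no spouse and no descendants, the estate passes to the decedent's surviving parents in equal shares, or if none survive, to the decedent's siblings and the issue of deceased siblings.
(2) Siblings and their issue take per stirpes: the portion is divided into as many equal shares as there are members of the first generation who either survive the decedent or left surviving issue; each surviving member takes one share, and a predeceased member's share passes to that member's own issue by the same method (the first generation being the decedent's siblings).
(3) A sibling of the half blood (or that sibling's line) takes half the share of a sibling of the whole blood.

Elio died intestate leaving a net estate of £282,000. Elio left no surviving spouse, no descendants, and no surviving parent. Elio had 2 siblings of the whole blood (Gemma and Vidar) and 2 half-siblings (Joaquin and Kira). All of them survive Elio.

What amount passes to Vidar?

Vidar receives £94,000.

The entire £282,000 passes to the siblings and their issue.
Counting each half-blood sibling's line as half a unit, there are 3 units in £282,000, so one unit is £94,000. Whole-blood lines (Gemma and Vidar) take £94,000 each; half-blood lines (Joaquin and Kira) take £47,000 each.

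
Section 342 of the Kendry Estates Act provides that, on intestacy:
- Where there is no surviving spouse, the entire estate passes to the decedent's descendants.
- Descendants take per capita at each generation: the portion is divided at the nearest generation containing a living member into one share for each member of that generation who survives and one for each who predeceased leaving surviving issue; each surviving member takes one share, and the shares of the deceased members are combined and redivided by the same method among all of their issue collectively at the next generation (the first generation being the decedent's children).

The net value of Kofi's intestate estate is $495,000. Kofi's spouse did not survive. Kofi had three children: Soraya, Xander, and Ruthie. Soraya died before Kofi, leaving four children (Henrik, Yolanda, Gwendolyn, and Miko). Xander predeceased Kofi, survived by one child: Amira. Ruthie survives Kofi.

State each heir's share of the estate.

Henrik: $66,000; Yolanda: $66,000; Gwendolyn: $66,000; Miko: $66,000; Amira: $66,000; Ruthie: $165,000

The entire $495,000 passes to the descendants.
That amount ($495,000) is divided at the children's generation into 3 shares of $165,000. Ruthie takes $165,000. The 2 shares of the deceased (Soraya and Xander) are combined into a pool of $330,000.
That pool ($330,000) is divided at the grandchildren's generation equally among Henrik, Yolanda, Gwendolyn, Miko, and Amira: $66,000 each.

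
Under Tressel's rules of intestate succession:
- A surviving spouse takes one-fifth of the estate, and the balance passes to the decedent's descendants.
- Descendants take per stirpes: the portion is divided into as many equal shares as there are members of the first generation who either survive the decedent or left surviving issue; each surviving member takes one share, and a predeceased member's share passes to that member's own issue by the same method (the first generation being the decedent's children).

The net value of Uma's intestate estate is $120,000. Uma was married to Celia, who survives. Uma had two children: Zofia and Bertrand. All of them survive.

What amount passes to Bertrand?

Bertrand receives $48,000.

Celia takes one-fifth of $120,000 = $24,000. The remaining $96,000 passes to the descendants.
The descendants' portion ($96,000) is divided into 2 shares of $48,000: Zofia and Bertrand each take $48,000.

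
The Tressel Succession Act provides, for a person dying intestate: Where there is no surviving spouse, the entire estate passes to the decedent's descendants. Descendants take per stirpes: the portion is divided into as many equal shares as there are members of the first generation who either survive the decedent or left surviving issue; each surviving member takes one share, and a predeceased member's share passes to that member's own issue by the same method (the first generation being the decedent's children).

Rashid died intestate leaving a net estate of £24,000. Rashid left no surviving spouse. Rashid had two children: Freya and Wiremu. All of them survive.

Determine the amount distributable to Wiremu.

The entire £24,000 passes to the descendants.
That amount (£24,000) is divided into 2 shares of £12,000: Freya and Wiremu each take £12,000.

Wiremu receives £12,000.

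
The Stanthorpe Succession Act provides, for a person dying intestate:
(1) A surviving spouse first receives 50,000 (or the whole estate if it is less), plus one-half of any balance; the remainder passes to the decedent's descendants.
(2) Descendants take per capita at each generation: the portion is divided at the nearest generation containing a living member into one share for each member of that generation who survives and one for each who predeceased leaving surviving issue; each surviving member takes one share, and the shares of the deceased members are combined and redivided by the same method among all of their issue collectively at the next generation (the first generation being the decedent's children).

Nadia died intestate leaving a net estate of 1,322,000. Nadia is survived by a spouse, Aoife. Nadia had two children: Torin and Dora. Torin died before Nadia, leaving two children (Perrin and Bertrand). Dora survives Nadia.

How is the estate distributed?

Aoife first takes 50,000, leaving a balance of 1,272,000. Aoife then takes one-half of the balance (636,000), for a total of 686,000. The remaining 636,000 passes to the descendants.
The descendants' portion (636,000) is divided at the children's generation into 2 shares of 318,000. Dora takes 318,000. The remaining share for the deceased Torin (318,000) is carried to the next generation.
That pool (318,000) is divided at the grandchildren's generation equally among Perrin and Bertrand: 159,000 each.

Aoife: 686,000; Perrin: 159,000; Bertrand: 159,000; Dora: 318,000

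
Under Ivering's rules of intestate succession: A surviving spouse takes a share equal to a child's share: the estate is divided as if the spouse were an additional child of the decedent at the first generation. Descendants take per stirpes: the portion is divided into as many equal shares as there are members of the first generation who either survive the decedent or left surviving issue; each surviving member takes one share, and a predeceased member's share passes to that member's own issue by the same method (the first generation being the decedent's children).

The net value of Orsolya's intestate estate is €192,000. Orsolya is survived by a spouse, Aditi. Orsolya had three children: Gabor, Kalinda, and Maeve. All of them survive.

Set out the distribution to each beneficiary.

The spouse counts as an additional share at the children's level, so there are 4 primary shares of €48,000. Aditi takes one such share (€48,000).
The children's combined portion (€144,000) is divided into 3 shares of €48,000: Gabor, Kalinda, and Maeve each take €48,000.

Aditi: €48,000; Gabor: €48,000; Kalinda: €48,000; Maeve: €48,000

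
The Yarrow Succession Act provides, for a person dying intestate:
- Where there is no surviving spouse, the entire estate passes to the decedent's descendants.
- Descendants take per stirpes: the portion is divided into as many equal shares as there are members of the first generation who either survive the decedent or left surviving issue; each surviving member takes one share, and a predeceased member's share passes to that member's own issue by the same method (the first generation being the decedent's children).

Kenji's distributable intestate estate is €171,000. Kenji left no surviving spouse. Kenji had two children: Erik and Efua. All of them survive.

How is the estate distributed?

Erik: €85,500; Efua: €85,500

The entire €171,000 passes to the descendants.
That amount (€171,000) is divided into 2 shares of €85,500: Erik and Efua each take €85,500.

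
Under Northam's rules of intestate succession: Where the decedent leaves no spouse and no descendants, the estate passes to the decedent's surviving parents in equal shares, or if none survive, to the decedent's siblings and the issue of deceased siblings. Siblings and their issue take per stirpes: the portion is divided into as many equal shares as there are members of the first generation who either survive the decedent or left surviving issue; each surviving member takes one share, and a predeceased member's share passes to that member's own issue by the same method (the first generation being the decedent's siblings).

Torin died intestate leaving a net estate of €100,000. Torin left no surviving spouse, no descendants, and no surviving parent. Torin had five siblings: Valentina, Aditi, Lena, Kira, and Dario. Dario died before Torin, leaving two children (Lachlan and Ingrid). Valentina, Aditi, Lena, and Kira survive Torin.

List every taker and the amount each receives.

The entire €100,000 passes to the siblings and their issue.
That amount (€100,000) is divided into 5 shares of €20,000: Valentina, Aditi, Lena, and Kira each take €20,000; Dario's €20,000 share passes to Dario's issue.
Dario's share (€20,000) is divided into 2 shares of €10,000: Lachlan and Ingrid each take €10,000.

Valentina: €20,000; Aditi: €20,000; Lena: €20,000; Kira: €20,000; Lachlan: €10,000; Ingrid: €10,000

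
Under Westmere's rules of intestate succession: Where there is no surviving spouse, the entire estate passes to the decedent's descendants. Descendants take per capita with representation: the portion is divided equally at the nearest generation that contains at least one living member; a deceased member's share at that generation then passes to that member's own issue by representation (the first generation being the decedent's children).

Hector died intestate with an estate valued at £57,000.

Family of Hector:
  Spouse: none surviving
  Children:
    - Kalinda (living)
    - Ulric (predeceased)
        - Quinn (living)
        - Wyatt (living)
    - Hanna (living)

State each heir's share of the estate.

The entire £57,000 passes to the descendants.
That amount (£57,000) is divided into 3 shares of £19,000: Kalinda and Hanna each take £19,000; Ulric's £19,000 share passes to Ulric's issue.
Ulric's share (£19,000) is divided into 2 shares of £9,500: Quinn and Wyatt each take £9,500.

Kalinda: £19,000; Quinn: £9,500; Wyatt: £9,500; Hanna: £19,000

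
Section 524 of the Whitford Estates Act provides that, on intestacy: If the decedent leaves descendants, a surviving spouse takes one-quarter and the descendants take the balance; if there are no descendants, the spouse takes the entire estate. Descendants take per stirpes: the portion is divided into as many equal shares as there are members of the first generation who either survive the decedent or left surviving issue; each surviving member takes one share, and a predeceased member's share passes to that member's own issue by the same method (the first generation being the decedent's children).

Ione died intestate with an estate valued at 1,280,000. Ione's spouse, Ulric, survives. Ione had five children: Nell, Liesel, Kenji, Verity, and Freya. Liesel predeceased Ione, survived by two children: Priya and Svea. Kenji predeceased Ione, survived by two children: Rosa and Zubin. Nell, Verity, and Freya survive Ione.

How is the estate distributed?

Ulric: 320,000; Nell: 192,000; Priya: 96,000; Svea: 96,000; Rosa: 96,000; Zubin: 96,000; Verity: 192,000; Freya: 192,000

Ulric takes one-quarter of 1,280,000 = 320,000. The remaining 960,000 passes to the descendants.
The descendants' portion (960,000) is divided into 5 shares of 192,000: Nell, Verity, and Freya each take 192,000; Liesel's 192,000 share passes to Liesel's issue; Kenji's 192,000 share passes to Kenji's issue.
Liesel's share (192,000) is divided into 2 shares of 96,000: Priya and Svea each take 96,000.
Kenji's share (192,000) is divided into 2 shares of 96,000: Rosa and Zubin each take 96,000.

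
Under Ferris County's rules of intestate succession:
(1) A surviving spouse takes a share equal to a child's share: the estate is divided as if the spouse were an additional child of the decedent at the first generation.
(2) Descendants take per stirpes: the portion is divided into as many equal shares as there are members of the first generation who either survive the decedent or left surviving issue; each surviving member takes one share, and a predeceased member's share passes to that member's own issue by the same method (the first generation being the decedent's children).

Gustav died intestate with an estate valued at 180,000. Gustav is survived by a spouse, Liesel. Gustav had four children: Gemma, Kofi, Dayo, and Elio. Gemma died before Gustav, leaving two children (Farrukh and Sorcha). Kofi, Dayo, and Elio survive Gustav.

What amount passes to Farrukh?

The spouse counts as an additional share at the children's level, so there are 5 primary shares of 36,000. Liesel takes one such share (36,000).
The children's combined portion (144,000) is divided into 4 shares of 36,000: Kofi, Dayo, and Elio each take 36,000; Gemma's 36,000 share passes to Gemma's issue.
Gemma's share (36,000) is divided into 2 shares of 18,000: Farrukh and Sorcha each take 18,000.

Farrukh receives 18,000.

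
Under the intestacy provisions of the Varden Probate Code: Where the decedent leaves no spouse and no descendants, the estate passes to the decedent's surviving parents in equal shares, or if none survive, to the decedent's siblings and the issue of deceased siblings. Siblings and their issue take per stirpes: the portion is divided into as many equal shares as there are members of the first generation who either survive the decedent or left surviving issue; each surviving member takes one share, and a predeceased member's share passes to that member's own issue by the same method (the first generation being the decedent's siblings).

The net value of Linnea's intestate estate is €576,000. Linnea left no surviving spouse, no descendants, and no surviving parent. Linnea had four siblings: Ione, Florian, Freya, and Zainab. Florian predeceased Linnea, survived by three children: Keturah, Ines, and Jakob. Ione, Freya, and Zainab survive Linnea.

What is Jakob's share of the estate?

The entire €576,000 passes to the siblings and their issue.
That amount (€576,000) is divided into 4 shares of €144,000: Ione, Freya, and Zainab each take €144,000; Florian's €144,000 share passes to Florian's issue.
Florian's share (€144,000) is divided into 3 shares of €48,000: Keturah, Ines, and Jakob each take €48,000.

Jakob receives €48,000.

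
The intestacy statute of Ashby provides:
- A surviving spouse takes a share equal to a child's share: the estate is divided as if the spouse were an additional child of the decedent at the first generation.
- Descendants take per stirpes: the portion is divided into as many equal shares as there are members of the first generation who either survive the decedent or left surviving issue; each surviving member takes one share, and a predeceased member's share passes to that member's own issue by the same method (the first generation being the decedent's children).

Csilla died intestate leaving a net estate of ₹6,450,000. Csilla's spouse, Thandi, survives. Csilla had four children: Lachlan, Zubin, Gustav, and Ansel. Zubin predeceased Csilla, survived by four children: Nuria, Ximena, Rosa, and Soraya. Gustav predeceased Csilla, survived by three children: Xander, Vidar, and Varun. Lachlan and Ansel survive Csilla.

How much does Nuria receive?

The spouse counts as an additional share at the children's level, so there are 5 primary shares of ₹1,290,000. Thandi takes one such share (₹1,290,000).
The children's combined portion (₹5,160,000) is divided into 4 shares of ₹1,290,000: Lachlan and Ansel each take ₹1,290,000; Zubin's ₹1,290,000 share passes to Zubin's issue; Gustav's ₹1,290,000 share passes to Gustav's issue.
Zubin's share (₹1,290,000) is divided into 4 shares of ₹322,500: Nuria, Ximena, Rosa, and Soraya each take ₹322,500.
Gustav's share (₹1,290,000) is divided into 3 shares of ₹430,000: Xander, Vidar, and Varun each take ₹430,000.

Nuria receives ₹322,500.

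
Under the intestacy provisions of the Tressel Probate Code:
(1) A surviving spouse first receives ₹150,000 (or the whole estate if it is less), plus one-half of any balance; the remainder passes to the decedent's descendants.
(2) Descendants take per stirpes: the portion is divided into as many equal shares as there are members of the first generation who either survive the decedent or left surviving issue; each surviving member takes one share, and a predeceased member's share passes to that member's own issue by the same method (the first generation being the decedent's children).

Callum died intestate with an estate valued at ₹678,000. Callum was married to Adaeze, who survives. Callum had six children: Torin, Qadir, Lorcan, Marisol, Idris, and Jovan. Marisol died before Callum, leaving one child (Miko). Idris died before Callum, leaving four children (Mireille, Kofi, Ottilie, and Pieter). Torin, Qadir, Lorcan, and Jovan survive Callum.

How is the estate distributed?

Adaeze: ₹414,000; Torin: ₹44,000; Qadir: ₹44,000; Lorcan: ₹44,000; Miko: ₹44,000; Mireille: ₹11,000; Kofi: ₹11,000; Ottilie: ₹11,000; Pieter: ₹11,000; Jovan: ₹44,000

Adaeze first takes ₹150,000, leaving a balance of ₹528,000. Adaeze then takes one-half of the balance (₹264,000), for a total of ₹414,000. The remaining ₹264,000 passes to the descendants.
The descendants' portion (₹264,000) is divided into 6 shares of ₹44,000: Torin, Qadir, Lorcan, and Jovan each take ₹44,000; Marisol's ₹44,000 share passes to Marisol's issue; Idris's ₹44,000 share passes to Idris's issue.
Marisol's share (₹44,000) passes entirely to Miko.
Idris's share (₹44,000) is divided into 4 shares of ₹11,000: Mireille, Kofi, Ottilie, and Pieter each take ₹11,000.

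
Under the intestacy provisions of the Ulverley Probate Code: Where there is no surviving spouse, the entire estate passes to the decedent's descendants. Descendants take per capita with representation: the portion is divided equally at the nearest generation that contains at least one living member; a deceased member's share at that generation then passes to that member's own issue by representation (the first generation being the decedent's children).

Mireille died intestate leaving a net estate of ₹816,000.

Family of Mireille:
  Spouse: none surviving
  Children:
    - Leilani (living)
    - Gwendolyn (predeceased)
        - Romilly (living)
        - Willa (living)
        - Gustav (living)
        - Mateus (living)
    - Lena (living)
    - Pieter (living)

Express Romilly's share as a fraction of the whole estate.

Romilly receives 1/16 of the estate.

The entire ₹816,000 passes to the descendants.
That amount (₹816,000) is divided into 4 shares of ₹204,000: Leilani, Lena, and Pieter each take ₹204,000; Gwendolyn's ₹204,000 share passes to Gwendolyn's issue.
Gwendolyn's share (₹204,000) is divided into 4 shares of ₹51,000: Romilly, Willa, Gustav, and Mateus each take ₹51,000.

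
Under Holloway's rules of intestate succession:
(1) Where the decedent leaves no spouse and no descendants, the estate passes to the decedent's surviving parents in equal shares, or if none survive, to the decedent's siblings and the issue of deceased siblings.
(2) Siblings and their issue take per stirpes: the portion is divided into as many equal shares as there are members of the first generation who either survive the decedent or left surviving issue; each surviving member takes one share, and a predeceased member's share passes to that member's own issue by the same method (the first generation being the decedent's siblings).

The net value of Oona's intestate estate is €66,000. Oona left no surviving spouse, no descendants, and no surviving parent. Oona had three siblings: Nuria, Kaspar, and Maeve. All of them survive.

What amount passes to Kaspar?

Kaspar receives €22,000.

The entire €66,000 passes to the siblings and their issue.
That amount (€66,000) is divided into 3 shares of €22,000: Nuria, Kaspar, and Maeve each take €22,000.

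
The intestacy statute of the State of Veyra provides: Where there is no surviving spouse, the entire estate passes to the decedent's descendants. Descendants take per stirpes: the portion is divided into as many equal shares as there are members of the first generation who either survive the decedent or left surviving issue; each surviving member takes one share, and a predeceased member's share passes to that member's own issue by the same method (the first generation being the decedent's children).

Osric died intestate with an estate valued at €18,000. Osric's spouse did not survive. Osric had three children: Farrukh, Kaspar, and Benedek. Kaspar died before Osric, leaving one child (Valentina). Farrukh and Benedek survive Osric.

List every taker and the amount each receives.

Farrukh: €6,000; Valentina: €6,000; Benedek: €6,000

The entire €18,000 passes to the descendants.
That amount (€18,000) is divided into 3 shares of €6,000: Farrukh and Benedek each take €6,000; Kaspar's €6,000 share passes to Kaspar's issue.
Kaspar's share (€6,000) passes entirely to Valentina.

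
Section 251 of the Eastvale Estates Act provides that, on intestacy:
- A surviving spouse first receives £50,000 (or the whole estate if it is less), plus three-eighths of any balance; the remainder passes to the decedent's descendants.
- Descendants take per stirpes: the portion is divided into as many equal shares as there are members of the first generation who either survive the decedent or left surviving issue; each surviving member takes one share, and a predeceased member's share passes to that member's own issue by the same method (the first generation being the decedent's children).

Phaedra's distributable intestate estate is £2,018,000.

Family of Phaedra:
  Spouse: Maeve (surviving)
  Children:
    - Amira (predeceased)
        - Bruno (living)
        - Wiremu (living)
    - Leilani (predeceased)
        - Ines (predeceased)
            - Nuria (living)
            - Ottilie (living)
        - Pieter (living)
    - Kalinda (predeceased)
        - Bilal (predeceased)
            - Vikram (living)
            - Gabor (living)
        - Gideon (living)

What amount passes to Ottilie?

Maeve first takes £50,000, leaving a balance of £1,968,000. Maeve then takes three-eighths of the balance (£738,000), for a total of £788,000. The remaining £1,230,000 passes to the descendants.
The descendants' portion (£1,230,000) is divided into 3 shares of £410,000: Amira's £410,000 share passes to Amira's issue; Leilani's £410,000 share passes to Leilani's issue; Kalinda's £410,000 share passes to Kalinda's issue.
Amira's share (£410,000) is divided into 2 shares of £205,000: Bruno and Wiremu each take £205,000.
Leilani's share (£410,000) is divided into 2 shares of £205,000: Pieter takes £205,000; Ines's £205,000 share passes to Ines's issue.
Ines's share (£205,000) is divided into 2 shares of £102,500: Nuria and Ottilie each take £102,500.
Kalinda's share (£410,000) is divided into 2 shares of £205,000: Gideon takes £205,000; Bilal's £205,000 share passes to Bilal's issue.
Bilal's share (£205,000) is divided into 2 shares of £102,500: Vikram and Gabor each take £102,500.

Ottilie receives £102,500.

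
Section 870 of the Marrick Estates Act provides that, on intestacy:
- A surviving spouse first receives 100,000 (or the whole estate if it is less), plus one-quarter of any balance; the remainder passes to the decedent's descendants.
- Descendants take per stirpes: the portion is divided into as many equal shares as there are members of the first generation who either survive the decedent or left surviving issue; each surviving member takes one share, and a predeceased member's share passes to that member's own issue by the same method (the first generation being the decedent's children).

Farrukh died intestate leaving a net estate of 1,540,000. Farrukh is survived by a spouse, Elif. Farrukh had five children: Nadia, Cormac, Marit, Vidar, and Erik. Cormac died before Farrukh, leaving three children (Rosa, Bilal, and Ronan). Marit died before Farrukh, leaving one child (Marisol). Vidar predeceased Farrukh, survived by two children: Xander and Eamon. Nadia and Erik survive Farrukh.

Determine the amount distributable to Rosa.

Elif first takes 100,000, leaving a balance of 1,440,000. Elif then takes one-quarter of the balance (360,000), for a total of 460,000. The remaining 1,080,000 passes to the descendants.
The descendants' portion (1,080,000) is divided into 5 shares of 216,000: Nadia and Erik each take 216,000; Cormac's 216,000 share passes to Cormac's issue; Marit's 216,000 share passes to Marit's issue; Vidar's 216,000 share passes to Vidar's issue.
Cormac's share (216,000) is divided into 3 shares of 72,000: Rosa, Bilal, and Ronan each take 72,000.
Marit's share (216,000) passes entirely to Marisol.
Vidar's share (216,000) is divided into 2 shares of 108,000: Xander and Eamon each take 108,000.

Rosa receives 72,000.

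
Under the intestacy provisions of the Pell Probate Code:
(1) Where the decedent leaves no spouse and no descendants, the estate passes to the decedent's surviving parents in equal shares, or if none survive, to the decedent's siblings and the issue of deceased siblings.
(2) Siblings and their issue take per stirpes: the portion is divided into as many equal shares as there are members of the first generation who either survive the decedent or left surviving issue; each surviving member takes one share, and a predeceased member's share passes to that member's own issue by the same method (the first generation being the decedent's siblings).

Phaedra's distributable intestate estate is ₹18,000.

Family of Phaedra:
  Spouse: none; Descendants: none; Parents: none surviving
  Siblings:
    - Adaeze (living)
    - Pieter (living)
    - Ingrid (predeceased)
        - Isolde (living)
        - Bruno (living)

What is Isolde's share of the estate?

The entire ₹18,000 passes to the siblings and their issue.
That amount (₹18,000) is divided into 3 shares of ₹6,000: Adaeze and Pieter each take ₹6,000; Ingrid's ₹6,000 share passes to Ingrid's issue.
Ingrid's share (₹6,000) is divided into 2 shares of ₹3,000: Isolde and Bruno each take ₹3,000.

Isolde receives ₹3,000.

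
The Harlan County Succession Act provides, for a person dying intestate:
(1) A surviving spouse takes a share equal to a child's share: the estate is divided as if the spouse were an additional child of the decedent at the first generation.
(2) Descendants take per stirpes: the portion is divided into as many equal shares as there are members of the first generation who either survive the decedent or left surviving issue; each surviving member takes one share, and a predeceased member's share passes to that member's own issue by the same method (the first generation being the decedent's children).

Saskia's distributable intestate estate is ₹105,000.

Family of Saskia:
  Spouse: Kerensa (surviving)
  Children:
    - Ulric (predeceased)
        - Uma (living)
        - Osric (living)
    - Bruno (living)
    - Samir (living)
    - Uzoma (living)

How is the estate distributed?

Kerensa: ₹21,000; Uma: ₹10,500; Osric: ₹10,500; Bruno: ₹21,000; Samir: ₹21,000; Uzoma: ₹21,000

The spouse counts as an additional share at the children's level, so there are 5 primary shares of ₹21,000. Kerensa takes one such share (₹21,000).
The children's combined portion (₹84,000) is divided into 4 shares of ₹21,000: Bruno, Samir, and Uzoma each take ₹21,000; Ulric's ₹21,000 share passes to Ulric's issue.
Ulric's share (₹21,000) is divided into 2 shares of ₹10,500: Uma and Osric each take ₹10,500.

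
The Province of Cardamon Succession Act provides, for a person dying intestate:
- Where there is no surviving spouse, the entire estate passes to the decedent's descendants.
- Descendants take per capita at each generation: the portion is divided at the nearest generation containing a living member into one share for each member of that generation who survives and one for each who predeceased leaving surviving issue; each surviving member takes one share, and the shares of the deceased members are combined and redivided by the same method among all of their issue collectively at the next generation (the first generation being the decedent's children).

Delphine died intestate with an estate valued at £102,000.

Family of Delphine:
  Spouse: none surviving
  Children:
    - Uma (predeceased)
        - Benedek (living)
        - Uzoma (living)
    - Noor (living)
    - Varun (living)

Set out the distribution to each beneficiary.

The entire £102,000 passes to the descendants.
That amount (£102,000) is divided at the children's generation into 3 shares of £34,000. Noor and Varun each take £34,000. The remaining share for the deceased Uma (£34,000) is carried to the next generation.
That pool (£34,000) is divided at the grandchildren's generation equally among Benedek and Uzoma: £17,000 each.

Benedek: £17,000; Uzoma: £17,000; Noor: £34,000; Varun: £34,000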